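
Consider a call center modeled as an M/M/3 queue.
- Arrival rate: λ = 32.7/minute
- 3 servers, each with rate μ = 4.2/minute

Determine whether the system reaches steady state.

Stability requires ρ = λ/(cμ) < 1
ρ = 32.7/(3 × 4.2) = 32.7/12.60 = 2.5952
Since 2.5952 ≥ 1, the system is UNSTABLE.
Need c > λ/μ = 32.7/4.2 = 7.79.
Minimum servers needed: c = 8.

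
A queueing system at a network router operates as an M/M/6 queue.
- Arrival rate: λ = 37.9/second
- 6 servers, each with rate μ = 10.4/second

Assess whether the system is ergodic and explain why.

Stability requires ρ = λ/(cμ) < 1
ρ = 37.9/(6 × 10.4) = 37.9/62.40 = 0.6074
Since 0.6074 < 1, the system is STABLE.
The servers are busy 60.74% of the time.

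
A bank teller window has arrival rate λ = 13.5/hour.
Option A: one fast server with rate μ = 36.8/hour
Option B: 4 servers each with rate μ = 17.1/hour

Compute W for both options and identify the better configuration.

Option A: single server μ = 36.8 (M/M/1)
  ρ_A = 13.5/36.8 = 0.3668
  W_A = 1/(μ-λ) = 1/(36.8-13.5) = 1/23.30 = 0.04292

Option B: 4 servers μ = 17.1 (M/M/4)
  ρ_B = λ/(cμ) = 13.5/(4×17.1) = 0.1974
  Offered load a = λ/μ = cρ = 13.5/17.1 = 0.7895
  P₀ = [ Σₙ₌₀^3 aⁿ/n! + a^4/(4!(1-ρ)) ]⁻¹
  Σ = a^0/0! + a^1/1! + a^2/2! + a^3/3! = 1.0000 + 0.7895 + 0.3116 + 0.08201 = 2.1831
  a^4/(4!(1-ρ)) = 0.3885/(24 × 0.8026) = 0.02017
  P₀ = 1/(2.1831 + 0.02017) = 0.4539
  Lq = P₀·a^4·ρ / (4!(1-ρ)²) = 0.4539 × 0.3885 × 0.1974 / (24 × 0.6442) = 0.002251
  Wq_B = Lq/λ = 0.002251/13.5 = 0.0001667
  W_B = Wq_B + 1/μ = 0.0001667 + 0.05848 = 0.05865

Since W_A = 0.04292 < W_B = 0.05865, Option A (single fast server) has the shorter time in system.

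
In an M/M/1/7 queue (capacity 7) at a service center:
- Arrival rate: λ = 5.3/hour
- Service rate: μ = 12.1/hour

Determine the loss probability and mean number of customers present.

ρ = λ/μ = 5.3/12.1 = 0.43802
P₀ = (1-ρ)/(1-ρ^(K+1)) = (1-0.43802)/(1-0.43802^8) = 0.56198/0.99864 = 0.5627
P_K = P₀×ρ^K = 0.5627 × 0.43802^7 = 0.5627 × 0.003094 = 0.001741
Blocking probability P_7 = 0.001741 (0.17%)
L = ρ[1 - (K+1)ρ^K + Kρ^(K+1)] / [(1-ρ)(1-ρ^(K+1))]
L = 0.43802 × (1 - 8×0.003094 + 7×0.001355) / ((1 - 0.43802) × (1 - 0.001355)) = 0.7686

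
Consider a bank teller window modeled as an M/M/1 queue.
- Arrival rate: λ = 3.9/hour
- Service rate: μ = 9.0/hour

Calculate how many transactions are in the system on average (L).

ρ = λ/μ = 3.9/9.0 = 0.4333
For M/M/1: L = λ/(μ-λ)
L = 3.9/(9.0-3.9) = 3.9/5.10
L = 0.7647 transactions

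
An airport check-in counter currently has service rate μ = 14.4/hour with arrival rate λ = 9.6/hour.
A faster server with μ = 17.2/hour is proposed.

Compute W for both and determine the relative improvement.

System 1: ρ₁ = 9.6/14.4 = 0.6667, W₁ = 1/(14.4-9.6) = 0.20833
System 2: ρ₂ = 9.6/17.2 = 0.5581, W₂ = 1/(17.2-9.6) = 0.13158
Improvement: (W₁-W₂)/W₁ = (0.20833-0.13158)/0.20833 = 36.84%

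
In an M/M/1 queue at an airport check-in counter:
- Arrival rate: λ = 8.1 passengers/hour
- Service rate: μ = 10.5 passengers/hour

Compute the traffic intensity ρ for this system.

Server utilization: ρ = λ/μ
ρ = 8.1/10.5 = 0.7714
The server is busy 77.14% of the time.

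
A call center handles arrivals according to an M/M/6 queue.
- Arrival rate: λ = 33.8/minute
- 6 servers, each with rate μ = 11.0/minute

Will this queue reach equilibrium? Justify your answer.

Stability requires ρ = λ/(cμ) < 1
ρ = 33.8/(6 × 11.0) = 33.8/66.00 = 0.5121
Since 0.5121 < 1, the system is STABLE.
The servers are busy 51.21% of the time.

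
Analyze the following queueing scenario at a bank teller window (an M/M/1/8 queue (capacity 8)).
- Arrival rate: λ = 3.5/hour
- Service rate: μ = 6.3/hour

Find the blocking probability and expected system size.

ρ = λ/μ = 3.5/6.3 = 0.55556
P₀ = (1-ρ)/(1-ρ^(K+1)) = (1-0.55556)/(1-0.55556^9) = 0.44444/0.99496 = 0.4467
P_K = P₀×ρ^K = 0.4467 × 0.55556^8 = 0.4467 × 0.009075 = 0.004054
Blocking probability P_8 = 0.004054 (0.41%)
L = ρ[1 - (K+1)ρ^K + Kρ^(K+1)] / [(1-ρ)(1-ρ^(K+1))]
L = 0.55556 × (1 - 9×0.009075 + 8×0.005042) / ((1 - 0.55556) × (1 - 0.005042)) = 1.2044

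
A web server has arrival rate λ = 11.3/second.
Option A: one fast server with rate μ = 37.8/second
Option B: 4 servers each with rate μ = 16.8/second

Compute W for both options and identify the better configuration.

Option A: single server μ = 37.8 (M/M/1)
  ρ_A = 11.3/37.8 = 0.2989
  W_A = 1/(μ-λ) = 1/(37.8-11.3) = 1/26.50 = 0.03774

Option B: 4 servers μ = 16.8 (M/M/4)
  ρ_B = λ/(cμ) = 11.3/(4×16.8) = 0.1682
  Offered load a = λ/μ = cρ = 11.3/16.8 = 0.6726
  P₀ = [ Σₙ₌₀^3 aⁿ/n! + a^4/(4!(1-ρ)) ]⁻¹
  Σ = a^0/0! + a^1/1! + a^2/2! + a^3/3! = 1.0000 + 0.6726 + 0.2262 + 0.05072 = 1.9495
  a^4/(4!(1-ρ)) = 0.2047/(24 × 0.8318) = 0.01025
  P₀ = 1/(1.9495 + 0.01025) = 0.5103
  Lq = P₀·a^4·ρ / (4!(1-ρ)²) = 0.51026 × 0.20468 × 0.16815 / (24 × 0.69197) = 0.001057
  Wq_B = Lq/λ = 0.0010575/11.3 = 0.000093584
  W_B = Wq_B + 1/μ = 0.000093584 + 0.059524 = 0.05962

Since W_A = 0.03774 < W_B = 0.05962, Option A (single fast server) has the shorter time in system.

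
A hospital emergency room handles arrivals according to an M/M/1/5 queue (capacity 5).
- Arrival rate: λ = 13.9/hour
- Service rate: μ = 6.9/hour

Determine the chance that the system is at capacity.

ρ = λ/μ = 13.9/6.9 = 2.0145
P₀ = (1-ρ)/(1-ρ^(K+1)) = (1-2.0145)/(1-2.0145^6) = -1.0145/-65.8350 = 0.01541
P_K = P₀×ρ^K = 0.0154097 × 2.0145^5 = 0.0154097 × 33.1769 = 0.5112
Blocking probability = 51.12%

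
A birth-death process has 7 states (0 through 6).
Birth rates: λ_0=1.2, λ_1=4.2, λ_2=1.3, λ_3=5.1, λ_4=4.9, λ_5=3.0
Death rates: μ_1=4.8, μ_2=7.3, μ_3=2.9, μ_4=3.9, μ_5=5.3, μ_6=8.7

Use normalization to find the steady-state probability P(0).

Ratios P(n)/P(0) = (λ₀···λₙ₋₁)/(μ₁···μₙ):
P(1)/P(0) = (1.2)/(4.8) = 0.25000
P(2)/P(0) = (1.2×4.2)/(4.8×7.3) = 0.14384
P(3)/P(0) = (1.2×4.2×1.3)/(4.8×7.3×2.9) = 0.064478
P(4)/P(0) = (1.2×4.2×1.3×5.1)/(4.8×7.3×2.9×3.9) = 0.084317
P(5)/P(0) = (1.2×4.2×1.3×5.1×4.9)/(4.8×7.3×2.9×3.9×5.3) = 0.077954
P(6)/P(0) = (1.2×4.2×1.3×5.1×4.9×3.0)/(4.8×7.3×2.9×3.9×5.3×8.7) = 0.026881

Normalization: ∑ P(n) = 1
P(0) × (1.0000 + 0.25000 + 0.14384 + 0.064478 + 0.084317 + 0.077954 + 0.026881) = 1
P(0) × 1.6475 = 1
P(0) = 1/1.6475 = 0.6070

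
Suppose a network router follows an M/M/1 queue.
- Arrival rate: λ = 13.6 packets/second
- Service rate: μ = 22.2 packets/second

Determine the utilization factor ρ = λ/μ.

Server utilization: ρ = λ/μ
ρ = 13.6/22.2 = 0.6126
The server is busy 61.26% of the time.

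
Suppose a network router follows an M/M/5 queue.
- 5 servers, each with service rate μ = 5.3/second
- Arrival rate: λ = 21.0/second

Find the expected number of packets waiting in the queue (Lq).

Traffic intensity: ρ = λ/(cμ) = 21.0/(5×5.3) = 0.7925
Since ρ = 0.7925 < 1, system is stable.
Offered load a = λ/μ = cρ = 21.0/5.3 = 3.9623
P₀ = [ Σₙ₌₀^4 aⁿ/n! + a^5/(5!(1-ρ)) ]⁻¹
Σ = a^0/0! + a^1/1! + a^2/2! + a^3/3! + a^4/4! = 1.0000 + 3.9623 + 7.8498 + 10.3676 + 10.2698 = 33.4495
a^5/(5!(1-ρ)) = 976.6009/(120 × 0.207547) = 39.2120
P₀ = 1/(33.4495 + 39.2120) = 0.01376
Lq = P₀·a^5·ρ / (5!(1-ρ)²) = 0.0137625 × 976.6009 × 0.792453 / (120 × 0.0430758) = 2.0605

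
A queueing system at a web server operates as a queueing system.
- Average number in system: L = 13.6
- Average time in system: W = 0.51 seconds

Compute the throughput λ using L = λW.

Little's Law: L = λW, so λ = L/W
λ = 13.6/0.51 = 26.6667 requests/second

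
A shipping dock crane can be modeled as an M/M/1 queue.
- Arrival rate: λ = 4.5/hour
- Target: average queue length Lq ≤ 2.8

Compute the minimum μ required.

For M/M/1: Lq = λ²/(μ(μ-λ))
Need Lq ≤ 2.8, i.e. μ(μ-λ) ≥ λ²/2.8
μ² - 4.5μ - 20.25/2.8 ≥ 0  →  μ² - 4.5μ - 7.232143 ≥ 0
Quadratic formula (positive root): μ = [λ + √(λ² + 4×7.232143)]/2
Discriminant: 20.25 + 4×7.232143 = 49.17857, √49.17857 = 7.01274
μ ≥ (4.5 + 7.01274)/2 = 5.7564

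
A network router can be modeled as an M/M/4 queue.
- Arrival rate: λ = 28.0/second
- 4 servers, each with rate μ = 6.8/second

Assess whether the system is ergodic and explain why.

Stability requires ρ = λ/(cμ) < 1
ρ = 28.0/(4 × 6.8) = 28.0/27.20 = 1.0294
Since 1.0294 ≥ 1, the system is UNSTABLE.
Need c > λ/μ = 28.0/6.8 = 4.12.
Minimum servers needed: c = 5.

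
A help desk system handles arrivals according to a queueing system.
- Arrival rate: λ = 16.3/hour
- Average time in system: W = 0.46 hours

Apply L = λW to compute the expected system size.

Little's Law: L = λW
L = 16.3 × 0.46 = 7.4980 tickets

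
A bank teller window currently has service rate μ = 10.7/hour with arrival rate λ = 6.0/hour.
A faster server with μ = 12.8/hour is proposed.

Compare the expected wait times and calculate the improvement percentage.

System 1: ρ₁ = 6.0/10.7 = 0.5607, W₁ = 1/(10.7-6.0) = 0.21277
System 2: ρ₂ = 6.0/12.8 = 0.4688, W₂ = 1/(12.8-6.0) = 0.14706
Improvement: (W₁-W₂)/W₁ = (0.21277-0.14706)/0.21277 = 30.88%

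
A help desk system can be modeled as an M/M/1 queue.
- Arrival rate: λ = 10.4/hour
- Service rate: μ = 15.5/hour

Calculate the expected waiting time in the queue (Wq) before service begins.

First, compute utilization: ρ = λ/μ = 10.4/15.5 = 0.6710
For M/M/1: Wq = λ/(μ(μ-λ))
Wq = 10.4/(15.5 × (15.5-10.4))
Wq = 10.4/(15.5 × 5.10)
Wq = 0.1316 hours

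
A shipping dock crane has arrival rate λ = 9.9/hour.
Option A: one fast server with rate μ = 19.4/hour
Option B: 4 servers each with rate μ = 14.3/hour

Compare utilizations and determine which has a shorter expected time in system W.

Option A: single server μ = 19.4 (M/M/1)
  ρ_A = 9.9/19.4 = 0.5103
  W_A = 1/(μ-λ) = 1/(19.4-9.9) = 1/9.50 = 0.1053

Option B: 4 servers μ = 14.3 (M/M/4)
  ρ_B = λ/(cμ) = 9.9/(4×14.3) = 0.1731
  Offered load a = λ/μ = cρ = 9.9/14.3 = 0.6923
  P₀ = [ Σₙ₌₀^3 aⁿ/n! + a^4/(4!(1-ρ)) ]⁻¹
  Σ = a^0/0! + a^1/1! + a^2/2! + a^3/3! = 1.0000 + 0.69231 + 0.23964 + 0.055303 = 1.9873
  a^4/(4!(1-ρ)) = 0.2297/(24 × 0.8269) = 0.01157
  P₀ = 1/(1.9873 + 0.01157) = 0.5003
  Lq = P₀·a^4·ρ / (4!(1-ρ)²) = 0.5003 × 0.2297 × 0.1731 / (24 × 0.6838) = 0.001212
  Wq_B = Lq/λ = 0.001212/9.9 = 0.0001224
  W_B = Wq_B + 1/μ = 0.0001224 + 0.06993 = 0.07005

Since W_B = 0.07005 < W_A = 0.1053, Option B (multiple servers) has the shorter time in system.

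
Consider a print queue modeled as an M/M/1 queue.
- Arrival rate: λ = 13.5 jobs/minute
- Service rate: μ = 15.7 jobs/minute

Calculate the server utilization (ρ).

Server utilization: ρ = λ/μ
ρ = 13.5/15.7 = 0.8599
The server is busy 85.99% of the time.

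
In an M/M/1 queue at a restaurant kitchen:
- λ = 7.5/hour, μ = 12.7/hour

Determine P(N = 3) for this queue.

ρ = λ/μ = 7.5/12.7 = 0.59055
P(n) = (1-ρ)ρⁿ
P(3) = (1-0.59055) × 0.59055^3
P(3) = 0.40945 × 0.20595
P(3) = 0.08433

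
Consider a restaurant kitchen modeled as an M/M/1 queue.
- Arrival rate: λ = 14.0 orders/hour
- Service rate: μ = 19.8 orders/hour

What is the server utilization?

Server utilization: ρ = λ/μ
ρ = 14.0/19.8 = 0.7071
The server is busy 70.71% of the time.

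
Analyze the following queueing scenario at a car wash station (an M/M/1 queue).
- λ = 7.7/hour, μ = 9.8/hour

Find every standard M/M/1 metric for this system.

Step 1: ρ = λ/μ = 7.7/9.8 = 0.7857
Step 2: L = λ/(μ-λ) = 7.7/2.10 = 3.6667
Step 3: Lq = λ²/(μ(μ-λ)) = 59.29/(9.8×2.10) = 2.8810
Step 4: W = 1/(μ-λ) = 1/2.10 = 0.4762
Step 5: Wq = λ/(μ(μ-λ)) = 7.7/(9.8×2.10) = 0.3741
Step 6: P(0) = 1-ρ = 0.2143
Verify: L = λW = 7.7×0.4762 = 3.6667 ✔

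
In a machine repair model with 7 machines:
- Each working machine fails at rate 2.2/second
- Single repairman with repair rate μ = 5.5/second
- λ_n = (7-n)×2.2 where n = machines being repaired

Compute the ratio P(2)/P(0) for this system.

P(2)/P(0) = ∏_{i=0}^{2-1} λ_i/μ_{i+1}
= (7-0)×2.2/5.5 × (7-1)×2.2/5.5
= 6.7200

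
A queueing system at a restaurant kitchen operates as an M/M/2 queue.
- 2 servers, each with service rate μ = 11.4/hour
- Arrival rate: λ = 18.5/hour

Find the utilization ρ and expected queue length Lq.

Traffic intensity: ρ = λ/(cμ) = 18.5/(2×11.4) = 0.8114
Since ρ = 0.8114 < 1, system is stable.
Offered load a = λ/μ = cρ = 18.5/11.4 = 1.6228
P₀ = [ Σₙ₌₀^1 aⁿ/n! + a^2/(2!(1-ρ)) ]⁻¹
Σ = a^0/0! + a^1/1! = 1.0000 + 1.6228 = 2.6228
a^2/(2!(1-ρ)) = 2.633503/(2 × 0.1885965) = 6.9818
P₀ = 1/(2.6228 + 6.9818) = 0.1041
Lq = P₀·a^2·ρ / (2!(1-ρ)²) = 0.10412 × 2.6335 × 0.81140 / (2 × 0.035569) = 3.1275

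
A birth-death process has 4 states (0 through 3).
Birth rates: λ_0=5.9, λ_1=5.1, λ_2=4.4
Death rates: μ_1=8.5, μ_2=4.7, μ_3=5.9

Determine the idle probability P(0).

Ratios P(n)/P(0) = (λ₀···λₙ₋₁)/(μ₁···μₙ):
P(1)/P(0) = (5.9)/(8.5) = 0.6941
P(2)/P(0) = (5.9×5.1)/(8.5×4.7) = 0.7532
P(3)/P(0) = (5.9×5.1×4.4)/(8.5×4.7×5.9) = 0.5617

Normalization: ∑ P(n) = 1
P(0) × (1.0000 + 0.6941 + 0.7532 + 0.5617) = 1
P(0) × 3.0090 = 1
P(0) = 1/3.0090 = 0.3323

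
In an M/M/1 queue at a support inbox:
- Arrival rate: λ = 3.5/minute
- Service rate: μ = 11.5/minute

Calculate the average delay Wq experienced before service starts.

First, compute utilization: ρ = λ/μ = 3.5/11.5 = 0.3043
For M/M/1: Wq = λ/(μ(μ-λ))
Wq = 3.5/(11.5 × (11.5-3.5))
Wq = 3.5/(11.5 × 8.00)
Wq = 0.03804 minutes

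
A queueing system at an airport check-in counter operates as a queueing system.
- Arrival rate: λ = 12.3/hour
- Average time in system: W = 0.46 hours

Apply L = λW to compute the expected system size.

Little's Law: L = λW
L = 12.3 × 0.46 = 5.6580 passengers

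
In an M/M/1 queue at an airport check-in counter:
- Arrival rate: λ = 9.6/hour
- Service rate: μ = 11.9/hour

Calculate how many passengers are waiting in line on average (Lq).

ρ = λ/μ = 9.6/11.9 = 0.8067
For M/M/1: Lq = λ²/(μ(μ-λ))
Lq = 92.16/(11.9 × 2.30)
Lq = 3.3672 passengers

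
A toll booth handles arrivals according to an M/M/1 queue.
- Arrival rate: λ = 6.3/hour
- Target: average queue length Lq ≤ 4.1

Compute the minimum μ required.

For M/M/1: Lq = λ²/(μ(μ-λ))
Need Lq ≤ 4.1, i.e. μ(μ-λ) ≥ λ²/4.1
μ² - 6.3μ - 39.69/4.1 ≥ 0  →  μ² - 6.3μ - 9.680488 ≥ 0
Quadratic formula (positive root): μ = [λ + √(λ² + 4×9.680488)]/2
Discriminant: 39.69 + 4×9.680488 = 78.41195, √78.41195 = 8.85505
μ ≥ (6.3 + 8.85505)/2 = 7.5775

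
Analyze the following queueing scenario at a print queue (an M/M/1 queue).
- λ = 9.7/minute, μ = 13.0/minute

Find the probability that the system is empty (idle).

ρ = λ/μ = 9.7/13.0 = 0.7462
P(0) = 1 - ρ = 1 - 0.7462 = 0.2538
The server is idle 25.38% of the time.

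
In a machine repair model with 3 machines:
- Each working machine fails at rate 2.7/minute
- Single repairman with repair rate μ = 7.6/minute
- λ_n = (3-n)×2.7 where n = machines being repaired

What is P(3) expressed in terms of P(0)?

P(3)/P(0) = ∏_{i=0}^{3-1} λ_i/μ_{i+1}
= (3-0)×2.7/7.6 × (3-1)×2.7/7.6 × (3-2)×2.7/7.6
= 0.2690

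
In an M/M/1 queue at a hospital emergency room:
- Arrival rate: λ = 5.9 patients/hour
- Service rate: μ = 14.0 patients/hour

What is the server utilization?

Server utilization: ρ = λ/μ
ρ = 5.9/14.0 = 0.4214
The server is busy 42.14% of the time.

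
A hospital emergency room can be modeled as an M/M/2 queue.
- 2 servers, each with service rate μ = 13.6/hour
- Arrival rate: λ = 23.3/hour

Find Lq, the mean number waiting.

Traffic intensity: ρ = λ/(cμ) = 23.3/(2×13.6) = 0.8566
Since ρ = 0.8566 < 1, system is stable.
Offered load a = λ/μ = cρ = 23.3/13.6 = 1.7132
P₀ = [ Σₙ₌₀^1 aⁿ/n! + a^2/(2!(1-ρ)) ]⁻¹
Σ = a^0/0! + a^1/1! = 1.0000 + 1.7132 = 2.7132
a^2/(2!(1-ρ)) = 2.93518/(2 × 0.143382) = 10.2355
P₀ = 1/(2.7132 + 10.2355) = 0.07723
Lq = P₀·a^2·ρ / (2!(1-ρ)²) = 0.0772277 × 2.93518 × 0.856618 / (2 × 0.0205585) = 4.7225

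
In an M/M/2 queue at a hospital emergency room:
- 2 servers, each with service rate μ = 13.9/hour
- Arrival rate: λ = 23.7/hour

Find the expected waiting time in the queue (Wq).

Traffic intensity: ρ = λ/(cμ) = 23.7/(2×13.9) = 0.8525
Since ρ = 0.8525 < 1, system is stable.
Offered load a = λ/μ = cρ = 23.7/13.9 = 1.7050
P₀ = [ Σₙ₌₀^1 aⁿ/n! + a^2/(2!(1-ρ)) ]⁻¹
Σ = a^0/0! + a^1/1! = 1.0000 + 1.7050 = 2.7050
a^2/(2!(1-ρ)) = 2.9071/(2 × 0.14748) = 9.8559
P₀ = 1/(2.7050 + 9.8559) = 0.07961
Lq = P₀·a^2·ρ / (2!(1-ρ)²) = 0.07961 × 2.9071 × 0.8525 / (2 × 0.02175) = 4.5356
Wq = Lq/λ = 4.5356/23.7 = 0.1914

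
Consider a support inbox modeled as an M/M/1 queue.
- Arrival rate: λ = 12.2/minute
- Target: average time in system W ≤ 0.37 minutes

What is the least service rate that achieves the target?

For M/M/1: W = 1/(μ-λ)
Need W ≤ 0.37, so 1/(μ-λ) ≤ 0.37
μ - λ ≥ 1/0.37 = 2.7027
μ ≥ 12.2 + 2.7027 = 14.9027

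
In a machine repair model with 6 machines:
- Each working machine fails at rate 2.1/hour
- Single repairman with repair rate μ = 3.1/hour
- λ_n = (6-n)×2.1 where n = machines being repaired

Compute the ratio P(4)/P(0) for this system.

P(4)/P(0) = ∏_{i=0}^{4-1} λ_i/μ_{i+1}
= (6-0)×2.1/3.1 × (6-1)×2.1/3.1 × (6-2)×2.1/3.1 × (6-3)×2.1/3.1
= 75.8111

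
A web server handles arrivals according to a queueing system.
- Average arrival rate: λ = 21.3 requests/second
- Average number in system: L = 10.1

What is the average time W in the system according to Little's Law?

Little's Law: L = λW, so W = L/λ
W = 10.1/21.3 = 0.4742 seconds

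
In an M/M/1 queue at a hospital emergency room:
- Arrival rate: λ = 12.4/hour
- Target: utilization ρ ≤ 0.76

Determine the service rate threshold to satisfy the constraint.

ρ = λ/μ, so μ = λ/ρ
μ ≥ 12.4/0.76 = 16.3158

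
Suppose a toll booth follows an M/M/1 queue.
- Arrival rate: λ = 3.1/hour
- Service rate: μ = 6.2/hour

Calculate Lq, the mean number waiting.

ρ = λ/μ = 3.1/6.2 = 0.5000
For M/M/1: Lq = λ²/(μ(μ-λ))
Lq = 9.61/(6.2 × 3.10)
Lq = 0.5000 vehicles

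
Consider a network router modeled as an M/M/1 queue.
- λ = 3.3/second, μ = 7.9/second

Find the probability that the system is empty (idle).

ρ = λ/μ = 3.3/7.9 = 0.4177
P(0) = 1 - ρ = 1 - 0.4177 = 0.5823
The server is idle 58.23% of the time.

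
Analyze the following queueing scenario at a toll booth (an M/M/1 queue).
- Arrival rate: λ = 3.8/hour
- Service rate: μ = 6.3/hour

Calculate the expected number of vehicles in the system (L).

ρ = λ/μ = 3.8/6.3 = 0.6032
For M/M/1: L = λ/(μ-λ)
L = 3.8/(6.3-3.8) = 3.8/2.50
L = 1.5200 vehicles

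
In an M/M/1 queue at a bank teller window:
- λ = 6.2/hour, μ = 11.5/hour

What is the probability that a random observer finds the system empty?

ρ = λ/μ = 6.2/11.5 = 0.5391
P(0) = 1 - ρ = 1 - 0.5391 = 0.4609
The server is idle 46.09% of the time.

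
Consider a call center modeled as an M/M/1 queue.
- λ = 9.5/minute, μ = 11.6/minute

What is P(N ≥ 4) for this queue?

ρ = λ/μ = 9.5/11.6 = 0.818966
P(N ≥ n) = ρⁿ
P(N ≥ 4) = 0.818966^4
P(N ≥ 4) = 0.4498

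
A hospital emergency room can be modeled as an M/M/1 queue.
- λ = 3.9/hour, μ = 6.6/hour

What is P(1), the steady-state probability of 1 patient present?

ρ = λ/μ = 3.9/6.6 = 0.5909
P(n) = (1-ρ)ρⁿ
P(1) = (1-0.5909) × 0.5909^1
P(1) = 0.4091 × 0.5909
P(1) = 0.2417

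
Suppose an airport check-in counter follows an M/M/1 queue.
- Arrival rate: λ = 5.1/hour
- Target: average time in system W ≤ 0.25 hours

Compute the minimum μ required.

For M/M/1: W = 1/(μ-λ)
Need W ≤ 0.25, so 1/(μ-λ) ≤ 0.25
μ - λ ≥ 1/0.25 = 4.0000
μ ≥ 5.1 + 4.0000 = 9.1000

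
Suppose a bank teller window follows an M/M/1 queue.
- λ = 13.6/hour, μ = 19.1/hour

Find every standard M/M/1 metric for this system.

Step 1: ρ = λ/μ = 13.6/19.1 = 0.7120
Step 2: L = λ/(μ-λ) = 13.6/5.50 = 2.4727
Step 3: Lq = λ²/(μ(μ-λ)) = 184.96/(19.1×5.50) = 1.7607
Step 4: W = 1/(μ-λ) = 1/5.50 = 0.181818
Step 5: Wq = λ/(μ(μ-λ)) = 13.6/(19.1×5.50) = 0.1295
Step 6: P(0) = 1-ρ = 0.2880
Verify: L = λW = 13.6×0.181818 = 2.4727 ✔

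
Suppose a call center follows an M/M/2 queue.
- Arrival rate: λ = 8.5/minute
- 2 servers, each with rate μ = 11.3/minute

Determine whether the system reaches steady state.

Stability requires ρ = λ/(cμ) < 1
ρ = 8.5/(2 × 11.3) = 8.5/22.60 = 0.3761
Since 0.3761 < 1, the system is STABLE.
The servers are busy 37.61% of the time.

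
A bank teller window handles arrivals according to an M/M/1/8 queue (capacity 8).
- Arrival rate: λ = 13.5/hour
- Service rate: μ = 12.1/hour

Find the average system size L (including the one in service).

ρ = λ/μ = 13.5/12.1 = 1.1157
P₀ = (1-ρ)/(1-ρ^(K+1)) = (1-1.1157)/(1-1.1157^9) = -0.1157/-1.6787 = 0.06892
P_K = P₀×ρ^K = 0.06892 × 1.1157^8 = 0.06892 × 2.4009 = 0.1655
L = ρ[1 - (K+1)ρ^K + Kρ^(K+1)] / [(1-ρ)(1-ρ^(K+1))]
L = 1.1157 × (1 - 9×2.400930 + 8×2.678717) / ((1 - 1.1157) × (1 - 2.678717)) = 4.7182 transactions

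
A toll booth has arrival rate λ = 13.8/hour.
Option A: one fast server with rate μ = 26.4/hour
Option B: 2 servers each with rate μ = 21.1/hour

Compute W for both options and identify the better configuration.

Option A: single server μ = 26.4 (M/M/1)
  ρ_A = 13.8/26.4 = 0.5227
  W_A = 1/(μ-λ) = 1/(26.4-13.8) = 1/12.60 = 0.07937

Option B: 2 servers μ = 21.1 (M/M/2)
  ρ_B = λ/(cμ) = 13.8/(2×21.1) = 0.3270
  Offered load a = λ/μ = cρ = 13.8/21.1 = 0.6540
  P₀ = [ Σₙ₌₀^1 aⁿ/n! + a^2/(2!(1-ρ)) ]⁻¹
  Σ = a^0/0! + a^1/1! = 1.0000 + 0.6540 = 1.6540
  a^2/(2!(1-ρ)) = 0.4278/(2 × 0.6730) = 0.3178
  P₀ = 1/(1.65403 + 0.317803) = 0.5071
  Lq = P₀·a^2·ρ / (2!(1-ρ)²) = 0.5071 × 0.4278 × 0.3270 / (2 × 0.4529) = 0.07832
  Wq_B = Lq/λ = 0.07832/13.8 = 0.005675
  W_B = Wq_B + 1/μ = 0.005675 + 0.04739 = 0.05307

Since W_B = 0.05307 < W_A = 0.07937, Option B (multiple servers) has the shorter time in system.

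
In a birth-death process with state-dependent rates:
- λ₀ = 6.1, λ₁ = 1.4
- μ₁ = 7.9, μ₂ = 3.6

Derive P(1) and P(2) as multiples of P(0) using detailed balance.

Balance equations:
State 0: λ₀P₀ = μ₁P₁ → P₁ = (λ₀/μ₁)P₀ = (6.1/7.9)P₀ = 0.7722P₀
State 1: P₂ = (λ₀λ₁)/(μ₁μ₂)P₀ = (6.1×1.4)/(7.9×3.6)P₀ = 0.3003P₀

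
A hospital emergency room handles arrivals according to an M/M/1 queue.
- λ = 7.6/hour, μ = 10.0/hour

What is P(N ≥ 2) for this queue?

ρ = λ/μ = 7.6/10.0 = 0.7600
P(N ≥ n) = ρⁿ
P(N ≥ 2) = 0.7600^2
P(N ≥ 2) = 0.5776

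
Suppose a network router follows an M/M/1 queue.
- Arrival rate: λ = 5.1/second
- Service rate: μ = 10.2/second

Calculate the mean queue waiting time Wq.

First, compute utilization: ρ = λ/μ = 5.1/10.2 = 0.5000
For M/M/1: Wq = λ/(μ(μ-λ))
Wq = 5.1/(10.2 × (10.2-5.1))
Wq = 5.1/(10.2 × 5.10)
Wq = 0.09804 seconds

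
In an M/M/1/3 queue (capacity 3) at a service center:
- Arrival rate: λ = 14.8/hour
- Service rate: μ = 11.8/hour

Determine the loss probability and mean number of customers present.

ρ = λ/μ = 14.8/11.8 = 1.25424
P₀ = (1-ρ)/(1-ρ^(K+1)) = (1-1.25424)/(1-1.25424^4) = -0.2542/-1.4747 = 0.1724
P_K = P₀×ρ^K = 0.1724 × 1.25424^3 = 0.1724 × 1.9731 = 0.3402
Blocking probability P_3 = 0.3402 (34.02%)
L = ρ[1 - (K+1)ρ^K + Kρ^(K+1)] / [(1-ρ)(1-ρ^(K+1))]
L = 1.25424 × (1 - 4×1.97307 + 3×2.47470) / ((1 - 1.25424) × (1 - 2.47470)) = 1.7791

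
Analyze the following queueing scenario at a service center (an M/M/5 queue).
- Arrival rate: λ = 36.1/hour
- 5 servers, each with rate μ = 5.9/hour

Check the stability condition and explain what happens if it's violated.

Stability requires ρ = λ/(cμ) < 1
ρ = 36.1/(5 × 5.9) = 36.1/29.50 = 1.2237
Since 1.2237 ≥ 1, the system is UNSTABLE.
Need c > λ/μ = 36.1/5.9 = 6.12.
Minimum servers needed: c = 7.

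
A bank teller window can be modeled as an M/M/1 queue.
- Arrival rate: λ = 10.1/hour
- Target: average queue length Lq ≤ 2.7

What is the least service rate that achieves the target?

For M/M/1: Lq = λ²/(μ(μ-λ))
Need Lq ≤ 2.7, i.e. μ(μ-λ) ≥ λ²/2.7
μ² - 10.1μ - 102.01/2.7 ≥ 0  →  μ² - 10.1μ - 37.78148 ≥ 0
Quadratic formula (positive root): μ = [λ + √(λ² + 4×37.78148)]/2
Discriminant: 102.01 + 4×37.78148 = 253.1359, √253.1359 = 15.9102
μ ≥ (10.1 + 15.9102)/2 = 13.0051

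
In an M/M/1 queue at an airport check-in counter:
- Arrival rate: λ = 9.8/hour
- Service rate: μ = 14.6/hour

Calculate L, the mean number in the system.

ρ = λ/μ = 9.8/14.6 = 0.6712
For M/M/1: L = λ/(μ-λ)
L = 9.8/(14.6-9.8) = 9.8/4.80
L = 2.0417 passengers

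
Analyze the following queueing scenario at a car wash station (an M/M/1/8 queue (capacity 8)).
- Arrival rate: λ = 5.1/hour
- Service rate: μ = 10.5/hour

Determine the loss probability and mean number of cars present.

ρ = λ/μ = 5.1/10.5 = 0.485714
P₀ = (1-ρ)/(1-ρ^(K+1)) = (1-0.485714)/(1-0.485714^9) = 0.5143/0.9985 = 0.5151
P_K = P₀×ρ^K = 0.5151 × 0.485714^8 = 0.5151 × 0.003098 = 0.001596
Blocking probability P_8 = 0.001596 (0.16%)
L = ρ[1 - (K+1)ρ^K + Kρ^(K+1)] / [(1-ρ)(1-ρ^(K+1))]
L = 0.485714 × (1 - 9×0.003098 + 8×0.001505) / ((1 - 0.485714) × (1 - 0.001505)) = 0.9309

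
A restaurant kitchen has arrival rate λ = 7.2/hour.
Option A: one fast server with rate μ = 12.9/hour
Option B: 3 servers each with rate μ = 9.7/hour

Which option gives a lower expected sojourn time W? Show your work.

Option A: single server μ = 12.9 (M/M/1)
  ρ_A = 7.2/12.9 = 0.5581
  W_A = 1/(μ-λ) = 1/(12.9-7.2) = 1/5.70 = 0.1754

Option B: 3 servers μ = 9.7 (M/M/3)
  ρ_B = λ/(cμ) = 7.2/(3×9.7) = 0.2474
  Offered load a = λ/μ = cρ = 7.2/9.7 = 0.7423
  P₀ = [ Σₙ₌₀^2 aⁿ/n! + a^3/(3!(1-ρ)) ]⁻¹
  Σ = a^0/0! + a^1/1! + a^2/2! = 1.0000 + 0.74227 + 0.27548 = 2.0177
  a^3/(3!(1-ρ)) = 0.4090/(6 × 0.7526) = 0.09057
  P₀ = 1/(2.0177 + 0.09057) = 0.4743
  Lq = P₀·a^3·ρ / (3!(1-ρ)²) = 0.4743 × 0.4090 × 0.2474 / (6 × 0.5664) = 0.01412
  Wq_B = Lq/λ = 0.014123/7.2 = 0.001962
  W_B = Wq_B + 1/μ = 0.001962 + 0.1031 = 0.1051

Since W_B = 0.1051 < W_A = 0.1754, Option B (multiple servers) has the shorter time in system.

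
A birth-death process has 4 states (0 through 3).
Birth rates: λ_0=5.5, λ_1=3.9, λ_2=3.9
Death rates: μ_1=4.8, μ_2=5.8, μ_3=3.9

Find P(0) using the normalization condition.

Ratios P(n)/P(0) = (λ₀···λₙ₋₁)/(μ₁···μₙ):
P(1)/P(0) = (5.5)/(4.8) = 1.1458
P(2)/P(0) = (5.5×3.9)/(4.8×5.8) = 0.7705
P(3)/P(0) = (5.5×3.9×3.9)/(4.8×5.8×3.9) = 0.7705

Normalization: ∑ P(n) = 1
P(0) × (1.0000 + 1.1458 + 0.7705 + 0.7705) = 1
P(0) × 3.6868 = 1
P(0) = 1/3.6868 = 0.2712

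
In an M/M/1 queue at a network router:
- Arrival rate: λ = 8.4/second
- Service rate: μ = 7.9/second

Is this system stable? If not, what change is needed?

Stability requires ρ = λ/(cμ) < 1
ρ = 8.4/(1 × 7.9) = 8.4/7.90 = 1.0633
Since 1.0633 ≥ 1, the system is UNSTABLE.
Queue grows without bound. Need μ > λ = 8.4.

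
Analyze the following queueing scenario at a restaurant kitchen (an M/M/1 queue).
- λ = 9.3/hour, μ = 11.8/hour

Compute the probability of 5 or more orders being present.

ρ = λ/μ = 9.3/11.8 = 0.78814
P(N ≥ n) = ρⁿ
P(N ≥ 5) = 0.78814^5
P(N ≥ 5) = 0.3041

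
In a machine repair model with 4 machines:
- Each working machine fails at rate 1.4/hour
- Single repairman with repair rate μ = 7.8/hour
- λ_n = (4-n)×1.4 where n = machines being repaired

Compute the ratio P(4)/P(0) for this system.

P(4)/P(0) = ∏_{i=0}^{4-1} λ_i/μ_{i+1}
= (4-0)×1.4/7.8 × (4-1)×1.4/7.8 × (4-2)×1.4/7.8 × (4-3)×1.4/7.8
= 0.02491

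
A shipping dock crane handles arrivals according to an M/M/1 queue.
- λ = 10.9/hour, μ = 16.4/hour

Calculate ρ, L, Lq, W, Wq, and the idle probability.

Step 1: ρ = λ/μ = 10.9/16.4 = 0.6646
Step 2: L = λ/(μ-λ) = 10.9/5.50 = 1.9818
Step 3: Lq = λ²/(μ(μ-λ)) = 118.81/(16.4×5.50) = 1.3172
Step 4: W = 1/(μ-λ) = 1/5.50 = 0.18182
Step 5: Wq = λ/(μ(μ-λ)) = 10.9/(16.4×5.50) = 0.1208
Step 6: P(0) = 1-ρ = 0.3354
Verify: L = λW = 10.9×0.18182 = 1.9818 ✔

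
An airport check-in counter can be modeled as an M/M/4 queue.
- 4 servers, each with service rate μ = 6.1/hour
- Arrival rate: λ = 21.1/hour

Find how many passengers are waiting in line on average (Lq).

Traffic intensity: ρ = λ/(cμ) = 21.1/(4×6.1) = 0.8648
Since ρ = 0.8648 < 1, system is stable.
Offered load a = λ/μ = cρ = 21.1/6.1 = 3.4590
P₀ = [ Σₙ₌₀^3 aⁿ/n! + a^4/(4!(1-ρ)) ]⁻¹
Σ = a^0/0! + a^1/1! + a^2/2! + a^3/3! = 1.00000 + 3.45902 + 5.98240 + 6.89774 = 17.3392
a^4/(4!(1-ρ)) = 143.1563/(24 × 0.135246) = 44.1037
P₀ = 1/(17.3392 + 44.1037) = 0.01628
Lq = P₀·a^4·ρ / (4!(1-ρ)²) = 0.016275 × 143.1563 × 0.86475 / (24 × 0.018291) = 4.5896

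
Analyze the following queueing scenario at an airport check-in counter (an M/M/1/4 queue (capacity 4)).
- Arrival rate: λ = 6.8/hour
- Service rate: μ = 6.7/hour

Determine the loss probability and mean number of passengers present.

ρ = λ/μ = 6.8/6.7 = 1.0149
P₀ = (1-ρ)/(1-ρ^(K+1)) = (1-1.0149)/(1-1.0149^5) = -0.01490/-0.07675 = 0.1941
P_K = P₀×ρ^K = 0.19413 × 1.0149^4 = 0.19413 × 1.0609 = 0.2060
Blocking probability P_4 = 0.2060 (20.60%)
L = ρ[1 - (K+1)ρ^K + Kρ^(K+1)] / [(1-ρ)(1-ρ^(K+1))]
L = 1.0149 × (1 - 5×1.060945 + 4×1.076753) / ((1 - 1.0149) × (1 - 1.076753)) = 2.0296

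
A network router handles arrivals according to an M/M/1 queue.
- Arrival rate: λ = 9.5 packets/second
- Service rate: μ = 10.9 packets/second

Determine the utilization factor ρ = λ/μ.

Server utilization: ρ = λ/μ
ρ = 9.5/10.9 = 0.8716
The server is busy 87.16% of the time.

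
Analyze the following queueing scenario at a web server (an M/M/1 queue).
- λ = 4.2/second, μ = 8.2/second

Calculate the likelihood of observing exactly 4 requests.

ρ = λ/μ = 4.2/8.2 = 0.5122
P(n) = (1-ρ)ρⁿ
P(4) = (1-0.5122) × 0.5122^4
P(4) = 0.48780 × 0.068827
P(4) = 0.03357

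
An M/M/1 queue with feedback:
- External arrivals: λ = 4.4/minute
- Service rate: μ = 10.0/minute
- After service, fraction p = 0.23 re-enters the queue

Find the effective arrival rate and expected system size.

Effective arrival rate: λ_eff = λ/(1-p) = 4.4/(1-0.23) = 4.4/0.77 = 5.7143
ρ = λ_eff/μ = 5.7143/10.0 = 0.57143
L = ρ/(1-ρ) = 0.57143/(1-0.57143) = 1.3333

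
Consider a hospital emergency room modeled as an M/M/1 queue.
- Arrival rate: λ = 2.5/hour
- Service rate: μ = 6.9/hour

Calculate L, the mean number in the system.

ρ = λ/μ = 2.5/6.9 = 0.3623
For M/M/1: L = λ/(μ-λ)
L = 2.5/(6.9-2.5) = 2.5/4.40
L = 0.5682 patients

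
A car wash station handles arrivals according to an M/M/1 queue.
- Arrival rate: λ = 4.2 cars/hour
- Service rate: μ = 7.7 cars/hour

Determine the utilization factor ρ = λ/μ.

Server utilization: ρ = λ/μ
ρ = 4.2/7.7 = 0.5455
The server is busy 54.55% of the time.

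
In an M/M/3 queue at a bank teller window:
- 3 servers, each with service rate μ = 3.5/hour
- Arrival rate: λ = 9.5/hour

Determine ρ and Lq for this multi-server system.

Traffic intensity: ρ = λ/(cμ) = 9.5/(3×3.5) = 0.9048
Since ρ = 0.9048 < 1, system is stable.
Offered load a = λ/μ = cρ = 9.5/3.5 = 2.7143
P₀ = [ Σₙ₌₀^2 aⁿ/n! + a^3/(3!(1-ρ)) ]⁻¹
Σ = a^0/0! + a^1/1! + a^2/2! = 1.0000 + 2.7143 + 3.6837 = 7.3980
a^3/(3!(1-ρ)) = 19.9971/(6 × 0.0952381) = 34.9949
P₀ = 1/(7.3980 + 34.9949) = 0.02359
Lq = P₀·a^3·ρ / (3!(1-ρ)²) = 0.023589 × 19.9971 × 0.90476 / (6 × 0.0090703) = 7.8422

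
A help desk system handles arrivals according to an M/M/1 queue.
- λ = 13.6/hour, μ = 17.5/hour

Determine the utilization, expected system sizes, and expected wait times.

Step 1: ρ = λ/μ = 13.6/17.5 = 0.7771
Step 2: L = λ/(μ-λ) = 13.6/3.90 = 3.4872
Step 3: Lq = λ²/(μ(μ-λ)) = 184.96/(17.5×3.90) = 2.7100
Step 4: W = 1/(μ-λ) = 1/3.90 = 0.25641
Step 5: Wq = λ/(μ(μ-λ)) = 13.6/(17.5×3.90) = 0.1993
Step 6: P(0) = 1-ρ = 0.2229
Verify: L = λW = 13.6×0.25641 = 3.4872 ✔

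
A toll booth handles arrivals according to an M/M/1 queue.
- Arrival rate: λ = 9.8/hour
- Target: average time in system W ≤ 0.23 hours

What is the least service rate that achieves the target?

For M/M/1: W = 1/(μ-λ)
Need W ≤ 0.23, so 1/(μ-λ) ≤ 0.23
μ - λ ≥ 1/0.23 = 4.3478
μ ≥ 9.8 + 4.3478 = 14.1478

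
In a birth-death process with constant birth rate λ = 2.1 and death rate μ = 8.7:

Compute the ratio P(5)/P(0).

For constant rates: P(n)/P(0) = (λ/μ)^n
P(5)/P(0) = (2.1/8.7)^5 = 0.24138^5 = 0.0008194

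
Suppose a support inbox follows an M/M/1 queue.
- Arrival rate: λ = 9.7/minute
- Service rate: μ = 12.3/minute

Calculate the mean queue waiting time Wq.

First, compute utilization: ρ = λ/μ = 9.7/12.3 = 0.7886
For M/M/1: Wq = λ/(μ(μ-λ))
Wq = 9.7/(12.3 × (12.3-9.7))
Wq = 9.7/(12.3 × 2.60)
Wq = 0.3033 minutes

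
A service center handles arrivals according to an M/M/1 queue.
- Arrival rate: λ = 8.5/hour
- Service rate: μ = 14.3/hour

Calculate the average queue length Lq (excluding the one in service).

ρ = λ/μ = 8.5/14.3 = 0.5944
For M/M/1: Lq = λ²/(μ(μ-λ))
Lq = 72.25/(14.3 × 5.80)
Lq = 0.8711 customers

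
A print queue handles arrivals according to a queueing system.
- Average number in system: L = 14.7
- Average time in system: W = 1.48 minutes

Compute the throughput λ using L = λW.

Little's Law: L = λW, so λ = L/W
λ = 14.7/1.48 = 9.9324 jobs/minute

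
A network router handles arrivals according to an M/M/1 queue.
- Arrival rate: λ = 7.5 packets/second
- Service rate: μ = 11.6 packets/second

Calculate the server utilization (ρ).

Server utilization: ρ = λ/μ
ρ = 7.5/11.6 = 0.6466
The server is busy 64.66% of the time.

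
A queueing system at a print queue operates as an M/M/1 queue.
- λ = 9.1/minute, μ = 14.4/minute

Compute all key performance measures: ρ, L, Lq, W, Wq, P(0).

Step 1: ρ = λ/μ = 9.1/14.4 = 0.6319
Step 2: L = λ/(μ-λ) = 9.1/5.30 = 1.7170
Step 3: Lq = λ²/(μ(μ-λ)) = 82.81/(14.4×5.30) = 1.0850
Step 4: W = 1/(μ-λ) = 1/5.30 = 0.18868
Step 5: Wq = λ/(μ(μ-λ)) = 9.1/(14.4×5.30) = 0.1192
Step 6: P(0) = 1-ρ = 0.3681
Verify: L = λW = 9.1×0.18868 = 1.7170 ✔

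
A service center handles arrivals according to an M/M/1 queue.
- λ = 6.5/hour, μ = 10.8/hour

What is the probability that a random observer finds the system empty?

ρ = λ/μ = 6.5/10.8 = 0.6019
P(0) = 1 - ρ = 1 - 0.6019 = 0.3981
The server is idle 39.81% of the time.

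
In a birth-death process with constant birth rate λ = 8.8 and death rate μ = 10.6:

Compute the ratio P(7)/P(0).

For constant rates: P(n)/P(0) = (λ/μ)^n
P(7)/P(0) = (8.8/10.6)^7 = 0.8302^7 = 0.2718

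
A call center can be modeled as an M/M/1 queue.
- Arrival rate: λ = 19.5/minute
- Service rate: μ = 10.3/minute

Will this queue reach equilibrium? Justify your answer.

Stability requires ρ = λ/(cμ) < 1
ρ = 19.5/(1 × 10.3) = 19.5/10.30 = 1.8932
Since 1.8932 ≥ 1, the system is UNSTABLE.
Queue grows without bound. Need μ > λ = 19.5.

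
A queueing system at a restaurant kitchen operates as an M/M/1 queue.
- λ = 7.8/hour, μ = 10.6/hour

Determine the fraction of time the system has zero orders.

ρ = λ/μ = 7.8/10.6 = 0.7358
P(0) = 1 - ρ = 1 - 0.7358 = 0.2642
The server is idle 26.42% of the time.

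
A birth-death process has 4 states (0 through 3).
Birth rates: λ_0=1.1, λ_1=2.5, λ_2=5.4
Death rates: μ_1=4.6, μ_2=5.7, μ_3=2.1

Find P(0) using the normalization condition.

Ratios P(n)/P(0) = (λ₀···λₙ₋₁)/(μ₁···μₙ):
P(1)/P(0) = (1.1)/(4.6) = 0.2391
P(2)/P(0) = (1.1×2.5)/(4.6×5.7) = 0.1049
P(3)/P(0) = (1.1×2.5×5.4)/(4.6×5.7×2.1) = 0.2697

Normalization: ∑ P(n) = 1
P(0) × (1.0000 + 0.2391 + 0.1049 + 0.2697) = 1
P(0) × 1.6137 = 1
P(0) = 1/1.6137 = 0.6197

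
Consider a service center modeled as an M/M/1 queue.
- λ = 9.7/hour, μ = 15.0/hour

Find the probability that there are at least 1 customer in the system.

ρ = λ/μ = 9.7/15.0 = 0.6467
P(N ≥ n) = ρⁿ
P(N ≥ 1) = 0.6467^1
P(N ≥ 1) = 0.6467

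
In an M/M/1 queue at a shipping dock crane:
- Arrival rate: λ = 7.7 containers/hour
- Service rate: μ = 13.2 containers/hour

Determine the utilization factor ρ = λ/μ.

Server utilization: ρ = λ/μ
ρ = 7.7/13.2 = 0.5833
The server is busy 58.33% of the time.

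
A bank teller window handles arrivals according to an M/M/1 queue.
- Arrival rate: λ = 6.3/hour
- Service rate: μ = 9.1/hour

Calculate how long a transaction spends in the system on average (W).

First, compute utilization: ρ = λ/μ = 6.3/9.1 = 0.6923
For M/M/1: W = 1/(μ-λ)
W = 1/(9.1-6.3) = 1/2.80
W = 0.3571 hours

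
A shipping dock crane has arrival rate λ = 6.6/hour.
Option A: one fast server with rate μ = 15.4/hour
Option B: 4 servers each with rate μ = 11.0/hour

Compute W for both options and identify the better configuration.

Option A: single server μ = 15.4 (M/M/1)
  ρ_A = 6.6/15.4 = 0.4286
  W_A = 1/(μ-λ) = 1/(15.4-6.6) = 1/8.80 = 0.1136

Option B: 4 servers μ = 11.0 (M/M/4)
  ρ_B = λ/(cμ) = 6.6/(4×11.0) = 0.1500
  Offered load a = λ/μ = cρ = 6.6/11.0 = 0.6000
  P₀ = [ Σₙ₌₀^3 aⁿ/n! + a^4/(4!(1-ρ)) ]⁻¹
  Σ = a^0/0! + a^1/1! + a^2/2! + a^3/3! = 1.0000 + 0.6000 + 0.1800 + 0.03600 = 1.8160
  a^4/(4!(1-ρ)) = 0.1296/(24 × 0.8500) = 0.006353
  P₀ = 1/(1.8160 + 0.006353) = 0.5487
  Lq = P₀·a^4·ρ / (4!(1-ρ)²) = 0.5487 × 0.1296 × 0.1500 / (24 × 0.7225) = 0.0006152
  Wq_B = Lq/λ = 0.0006152/6.6 = 0.00009321
  W_B = Wq_B + 1/μ = 0.00009321 + 0.09091 = 0.09100

Since W_B = 0.09100 < W_A = 0.1136, Option B (multiple servers) has the shorter time in system.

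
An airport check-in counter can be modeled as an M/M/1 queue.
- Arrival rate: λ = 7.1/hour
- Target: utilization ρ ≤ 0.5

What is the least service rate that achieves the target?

ρ = λ/μ, so μ = λ/ρ
μ ≥ 7.1/0.5 = 14.2000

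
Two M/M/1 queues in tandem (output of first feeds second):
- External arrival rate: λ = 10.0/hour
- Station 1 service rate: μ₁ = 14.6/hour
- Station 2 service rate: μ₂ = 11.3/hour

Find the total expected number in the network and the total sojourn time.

By Jackson's theorem, each station behaves as independent M/M/1.
Station 1: ρ₁ = 10.0/14.6 = 0.6849, L₁ = ρ₁/(1-ρ₁) = λ/(μ₁-λ) = 10.0/4.60 = 2.1739
Station 2: ρ₂ = 10.0/11.3 = 0.8850, L₂ = ρ₂/(1-ρ₂) = λ/(μ₂-λ) = 10.0/1.30 = 7.6923
Total: L = L₁ + L₂ = 2.1739 + 7.6923 = 9.8662
W = L/λ = 9.8662/10.0 = 0.9866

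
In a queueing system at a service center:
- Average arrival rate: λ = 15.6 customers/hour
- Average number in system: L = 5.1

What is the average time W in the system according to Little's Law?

Little's Law: L = λW, so W = L/λ
W = 5.1/15.6 = 0.3269 hours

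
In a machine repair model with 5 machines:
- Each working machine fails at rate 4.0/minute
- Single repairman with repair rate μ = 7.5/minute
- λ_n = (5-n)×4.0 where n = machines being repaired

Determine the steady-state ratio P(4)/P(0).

P(4)/P(0) = ∏_{i=0}^{4-1} λ_i/μ_{i+1}
= (5-0)×4.0/7.5 × (5-1)×4.0/7.5 × (5-2)×4.0/7.5 × (5-3)×4.0/7.5
= 9.7090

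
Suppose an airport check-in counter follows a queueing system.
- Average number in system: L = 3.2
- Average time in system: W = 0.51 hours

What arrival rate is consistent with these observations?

Little's Law: L = λW, so λ = L/W
λ = 3.2/0.51 = 6.2745 passengers/hour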